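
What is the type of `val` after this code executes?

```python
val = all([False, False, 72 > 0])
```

all() returns bool

bool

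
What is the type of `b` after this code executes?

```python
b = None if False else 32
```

Ternary: condition is False, else branch (32) taken → int

int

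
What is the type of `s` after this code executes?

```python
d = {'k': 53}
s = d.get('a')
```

dict.get() returns None when key 'a' is not found and no default given

NoneType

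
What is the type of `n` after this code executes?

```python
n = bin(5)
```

bin() returns str representation

str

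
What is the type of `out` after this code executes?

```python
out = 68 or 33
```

'or' returns the first truthy value (68, which is int)

int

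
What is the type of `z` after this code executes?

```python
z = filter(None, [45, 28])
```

filter() returns a filter iterator object

filter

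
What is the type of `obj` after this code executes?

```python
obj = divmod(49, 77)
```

divmod() returns a tuple (quotient, remainder)

tuple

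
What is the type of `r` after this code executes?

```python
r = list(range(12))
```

list(range(...)) returns list

list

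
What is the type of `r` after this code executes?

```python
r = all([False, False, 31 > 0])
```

all() returns bool

bool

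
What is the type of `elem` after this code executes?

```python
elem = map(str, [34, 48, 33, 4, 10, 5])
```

map() returns a map iterator object

map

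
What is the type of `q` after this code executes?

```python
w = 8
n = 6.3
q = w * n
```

int * float returns float (8 * 6.3 = 50.4)

float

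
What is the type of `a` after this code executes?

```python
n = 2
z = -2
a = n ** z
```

int ** negative int returns float

float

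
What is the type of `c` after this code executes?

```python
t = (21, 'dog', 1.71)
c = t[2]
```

Index 2 of tuple is 1.71 which is float

float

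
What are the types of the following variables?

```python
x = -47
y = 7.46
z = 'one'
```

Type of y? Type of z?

y is float; z is str

float, str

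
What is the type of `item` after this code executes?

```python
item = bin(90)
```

bin() returns str representation

str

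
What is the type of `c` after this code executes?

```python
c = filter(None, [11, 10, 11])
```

filter() returns a filter iterator object

filter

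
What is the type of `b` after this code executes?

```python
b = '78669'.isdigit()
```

str.isdigit() returns bool

bool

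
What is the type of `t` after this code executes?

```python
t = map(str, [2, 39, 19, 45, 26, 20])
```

map() returns a map iterator object

map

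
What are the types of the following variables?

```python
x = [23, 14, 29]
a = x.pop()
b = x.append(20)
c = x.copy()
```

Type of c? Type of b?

list.copy() returns list; list.append() returns None

list, NoneType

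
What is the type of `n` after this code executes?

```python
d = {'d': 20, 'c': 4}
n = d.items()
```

dict.items() returns a dict_items view

dict_items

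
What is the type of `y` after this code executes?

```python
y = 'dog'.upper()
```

str.upper() returns str

str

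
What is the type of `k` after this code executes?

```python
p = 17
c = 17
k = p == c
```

Equality comparison returns bool

bool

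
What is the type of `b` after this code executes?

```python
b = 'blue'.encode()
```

str.encode() returns bytes

bytes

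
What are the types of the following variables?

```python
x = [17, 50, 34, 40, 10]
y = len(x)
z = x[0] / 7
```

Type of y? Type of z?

len() returns int; int / int returns float

int, float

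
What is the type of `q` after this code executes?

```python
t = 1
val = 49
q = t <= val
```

Comparison operators return bool

bool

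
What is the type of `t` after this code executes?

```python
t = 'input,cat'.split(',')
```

str.split() returns list

list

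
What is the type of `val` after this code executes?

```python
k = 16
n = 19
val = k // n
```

int // int returns int (16 // 19 = 0)

int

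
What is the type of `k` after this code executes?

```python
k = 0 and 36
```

'and' returns the first falsy value (0, which is int)

int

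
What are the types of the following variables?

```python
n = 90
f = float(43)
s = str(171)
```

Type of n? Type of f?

n is int; f is float

int, float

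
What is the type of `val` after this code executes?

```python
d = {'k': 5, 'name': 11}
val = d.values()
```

.values() returns a dict_values view object

dict_values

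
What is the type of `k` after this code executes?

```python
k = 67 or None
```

'or' returns first truthy value (67, int)

int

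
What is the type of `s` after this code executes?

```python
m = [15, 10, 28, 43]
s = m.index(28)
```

list.index() returns int

int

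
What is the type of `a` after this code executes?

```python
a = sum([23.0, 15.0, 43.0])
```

sum() of floats returns float

float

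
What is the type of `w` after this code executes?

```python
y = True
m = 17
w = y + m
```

bool + int returns int (True is 1, so 1 + 17 = 18)

int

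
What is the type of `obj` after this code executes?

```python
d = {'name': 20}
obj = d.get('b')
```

dict.get() returns None when key 'b' is not found and no default given

NoneType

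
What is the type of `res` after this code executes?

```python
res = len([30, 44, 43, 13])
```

len() always returns int

int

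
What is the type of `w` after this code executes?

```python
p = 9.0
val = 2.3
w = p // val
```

float // float returns float (floor division preserves float type)

float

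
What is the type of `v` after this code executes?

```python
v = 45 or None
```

'or' returns first truthy value (45, int)

int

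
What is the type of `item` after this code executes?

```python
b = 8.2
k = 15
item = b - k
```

float - int returns float (8.2 - 15 = -6.8)

float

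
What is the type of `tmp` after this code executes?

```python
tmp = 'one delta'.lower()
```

str.lower() returns str

str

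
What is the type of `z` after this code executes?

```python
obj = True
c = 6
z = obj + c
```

bool + int returns int (True is 1, so 1 + 6 = 7)

int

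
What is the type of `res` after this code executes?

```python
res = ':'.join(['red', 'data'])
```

str.join() returns str

str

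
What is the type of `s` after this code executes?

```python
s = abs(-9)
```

abs() of int returns int

int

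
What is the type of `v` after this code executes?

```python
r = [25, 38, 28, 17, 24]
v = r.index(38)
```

list.index() returns int

int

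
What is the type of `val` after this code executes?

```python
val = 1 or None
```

'or' returns first truthy value (1, int)

int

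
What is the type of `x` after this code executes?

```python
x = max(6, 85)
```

max() of ints returns int

int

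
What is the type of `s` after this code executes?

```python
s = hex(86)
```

hex() returns str representation

str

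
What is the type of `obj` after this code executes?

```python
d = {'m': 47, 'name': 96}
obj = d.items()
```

dict.items() returns a dict_items view

dict_items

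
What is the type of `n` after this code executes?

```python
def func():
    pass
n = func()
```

A function with no return statement returns None

NoneType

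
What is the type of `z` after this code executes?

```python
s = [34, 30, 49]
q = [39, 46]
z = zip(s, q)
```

zip() returns a zip iterator object

zip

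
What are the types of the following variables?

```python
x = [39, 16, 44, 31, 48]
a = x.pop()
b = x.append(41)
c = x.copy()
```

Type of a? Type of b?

list.pop() returns the element (int); list.append() returns None

int, NoneType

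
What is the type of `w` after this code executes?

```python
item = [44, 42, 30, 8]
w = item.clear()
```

list.clear() returns None

NoneType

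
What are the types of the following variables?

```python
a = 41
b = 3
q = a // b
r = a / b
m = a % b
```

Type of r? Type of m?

int / int returns float; int % int returns int

float, int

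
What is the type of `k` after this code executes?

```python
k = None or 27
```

'or' with None returns the other value (27, int)

int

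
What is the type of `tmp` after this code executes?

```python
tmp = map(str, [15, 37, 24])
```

map() returns a map iterator object

map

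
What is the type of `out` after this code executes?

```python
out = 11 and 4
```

'and' returns the last value when all truthy (4, which is int)

int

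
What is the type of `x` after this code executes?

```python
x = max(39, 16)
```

max() of ints returns int

int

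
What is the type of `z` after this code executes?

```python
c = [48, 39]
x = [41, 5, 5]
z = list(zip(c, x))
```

list(zip(...)) returns a list of tuples

list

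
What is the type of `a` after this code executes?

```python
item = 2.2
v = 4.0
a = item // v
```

float // float returns float (floor division preserves float type)

float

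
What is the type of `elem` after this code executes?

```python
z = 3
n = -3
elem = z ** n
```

int ** negative int returns float

float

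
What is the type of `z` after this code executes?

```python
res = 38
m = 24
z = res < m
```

Comparison operators return bool

bool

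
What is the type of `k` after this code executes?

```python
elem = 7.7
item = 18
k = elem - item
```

float - int returns float (7.7 - 18 = -10.3)

float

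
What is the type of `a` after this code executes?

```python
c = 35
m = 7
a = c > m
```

Comparison operators return bool

bool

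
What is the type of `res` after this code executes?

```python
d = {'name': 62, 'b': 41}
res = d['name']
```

Accessing dict[str, int] with key 'name' returns int value 62

int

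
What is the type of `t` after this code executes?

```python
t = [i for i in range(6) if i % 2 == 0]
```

A list comprehension [...] produces a list

list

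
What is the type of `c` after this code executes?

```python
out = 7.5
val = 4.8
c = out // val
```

float // float returns float (floor division preserves float type)

float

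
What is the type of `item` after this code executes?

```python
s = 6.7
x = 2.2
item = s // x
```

float // float returns float (floor division preserves float type)

float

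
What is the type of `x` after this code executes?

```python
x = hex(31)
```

hex() returns str representation

str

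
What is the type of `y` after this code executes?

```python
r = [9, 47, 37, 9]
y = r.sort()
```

list.sort() returns None (sorts in place)

NoneType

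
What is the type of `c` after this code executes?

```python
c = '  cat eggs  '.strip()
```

str.strip() returns str

str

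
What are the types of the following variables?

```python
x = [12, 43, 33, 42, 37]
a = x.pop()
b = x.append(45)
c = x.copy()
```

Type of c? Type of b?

list.copy() returns list; list.append() returns None

list, NoneType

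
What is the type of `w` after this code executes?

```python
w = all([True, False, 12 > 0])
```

all() returns bool

bool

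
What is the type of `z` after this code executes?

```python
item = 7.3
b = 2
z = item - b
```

float - int returns float (7.3 - 2 = 5.3)

float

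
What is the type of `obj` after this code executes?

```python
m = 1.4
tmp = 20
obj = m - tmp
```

float - int returns float (1.4 - 20 = -18.6)

float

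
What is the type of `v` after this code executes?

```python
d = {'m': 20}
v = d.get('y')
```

dict.get() returns None when key 'y' is not found and no default given

NoneType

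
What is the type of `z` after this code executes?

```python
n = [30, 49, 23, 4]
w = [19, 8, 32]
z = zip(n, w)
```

zip() returns a zip iterator object

zip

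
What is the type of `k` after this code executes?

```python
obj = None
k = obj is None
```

'is' comparison returns bool

bool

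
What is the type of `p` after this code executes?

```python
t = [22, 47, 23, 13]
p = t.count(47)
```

list.count() returns int

int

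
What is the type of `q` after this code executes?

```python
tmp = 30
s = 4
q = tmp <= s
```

Comparison operators return bool

bool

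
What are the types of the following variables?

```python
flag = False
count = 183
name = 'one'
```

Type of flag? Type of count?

flag is bool; count is int

bool, int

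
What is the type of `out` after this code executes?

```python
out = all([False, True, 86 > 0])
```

all() returns bool

bool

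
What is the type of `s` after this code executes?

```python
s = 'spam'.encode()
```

str.encode() returns bytes

bytes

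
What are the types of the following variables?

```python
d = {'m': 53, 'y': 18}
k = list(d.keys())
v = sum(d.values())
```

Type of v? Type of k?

sum of int values returns int; list(...) returns list

int, list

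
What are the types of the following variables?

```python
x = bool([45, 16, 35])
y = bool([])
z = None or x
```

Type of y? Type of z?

bool() returns bool; None or <bool> returns the bool

bool, bool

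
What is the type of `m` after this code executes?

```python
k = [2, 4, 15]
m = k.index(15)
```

list.index() returns int

int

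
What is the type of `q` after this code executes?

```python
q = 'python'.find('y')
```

str.find() returns int (index, or -1)

int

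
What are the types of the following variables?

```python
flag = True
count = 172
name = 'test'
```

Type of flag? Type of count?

flag is bool; count is int

bool, int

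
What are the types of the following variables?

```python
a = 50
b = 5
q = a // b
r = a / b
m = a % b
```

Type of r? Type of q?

int / int returns float; int // int returns int

float, int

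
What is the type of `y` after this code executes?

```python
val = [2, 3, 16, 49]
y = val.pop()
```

list.pop() returns the popped element (int here)

int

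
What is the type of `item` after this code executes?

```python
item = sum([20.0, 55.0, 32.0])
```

sum() of floats returns float

float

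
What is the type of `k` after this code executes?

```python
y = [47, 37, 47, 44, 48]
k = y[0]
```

Indexing a list of ints returns int (y[0] = 47)

int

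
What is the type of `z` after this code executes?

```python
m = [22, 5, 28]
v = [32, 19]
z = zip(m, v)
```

zip() returns a zip iterator object

zip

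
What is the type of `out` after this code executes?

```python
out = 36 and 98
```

'and' returns the last value when all truthy (98, which is int)

int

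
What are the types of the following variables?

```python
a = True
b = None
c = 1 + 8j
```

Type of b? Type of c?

b is NoneType; c is complex

NoneType, complex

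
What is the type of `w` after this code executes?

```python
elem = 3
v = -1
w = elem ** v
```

int ** negative int returns float

float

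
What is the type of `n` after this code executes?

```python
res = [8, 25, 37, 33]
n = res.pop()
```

list.pop() returns the popped element (int here)

int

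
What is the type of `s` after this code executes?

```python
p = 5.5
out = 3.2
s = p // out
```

float // float returns float (floor division preserves float type)

float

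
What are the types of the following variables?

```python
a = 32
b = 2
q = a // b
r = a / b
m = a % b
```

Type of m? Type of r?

int % int returns int; int / int returns float

int, float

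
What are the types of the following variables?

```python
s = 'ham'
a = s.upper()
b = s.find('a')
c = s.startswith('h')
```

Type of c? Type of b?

str.startswith() returns bool; str.find() returns int

bool, int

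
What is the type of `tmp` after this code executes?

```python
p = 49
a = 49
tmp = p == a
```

Equality comparison returns bool

bool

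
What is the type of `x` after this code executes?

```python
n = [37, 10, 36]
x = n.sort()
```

list.sort() returns None (sorts in place)

NoneType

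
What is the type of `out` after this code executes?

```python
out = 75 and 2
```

'and' returns the last value when all truthy (2, which is int)

int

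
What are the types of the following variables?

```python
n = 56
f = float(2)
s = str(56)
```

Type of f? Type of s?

f is float; s is str

float, str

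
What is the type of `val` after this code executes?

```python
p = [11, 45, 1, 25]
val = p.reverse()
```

list.reverse() returns None

NoneType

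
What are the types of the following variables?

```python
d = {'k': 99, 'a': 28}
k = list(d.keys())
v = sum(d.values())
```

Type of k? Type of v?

list(...) returns list; sum of int values returns int

list, int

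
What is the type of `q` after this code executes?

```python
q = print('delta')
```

print() returns None

NoneType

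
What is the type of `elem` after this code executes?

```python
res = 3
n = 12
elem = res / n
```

int / int always returns float in Python 3 (3 / 12 = 0.25)

float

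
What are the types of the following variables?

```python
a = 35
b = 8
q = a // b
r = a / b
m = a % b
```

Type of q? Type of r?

int // int returns int; int / int returns float

int, float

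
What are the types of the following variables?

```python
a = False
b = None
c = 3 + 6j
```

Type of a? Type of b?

a is bool; b is NoneType

bool, NoneType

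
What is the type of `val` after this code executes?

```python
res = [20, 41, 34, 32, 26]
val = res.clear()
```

list.clear() returns None

NoneType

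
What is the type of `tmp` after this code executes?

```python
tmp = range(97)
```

range() returns a range object

range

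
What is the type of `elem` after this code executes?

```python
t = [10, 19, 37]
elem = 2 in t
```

'in' operator returns bool

bool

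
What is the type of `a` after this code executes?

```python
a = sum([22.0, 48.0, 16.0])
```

sum() of floats returns float

float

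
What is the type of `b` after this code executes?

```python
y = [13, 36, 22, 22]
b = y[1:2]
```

Slicing a list always returns a list

list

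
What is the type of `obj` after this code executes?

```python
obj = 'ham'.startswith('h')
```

str.startswith() returns bool

bool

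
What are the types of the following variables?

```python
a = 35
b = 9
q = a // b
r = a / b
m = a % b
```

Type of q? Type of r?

int // int returns int; int / int returns float

int, float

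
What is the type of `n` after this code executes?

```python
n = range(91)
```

range() returns a range object

range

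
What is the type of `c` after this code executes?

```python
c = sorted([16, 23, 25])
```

sorted() always returns list

list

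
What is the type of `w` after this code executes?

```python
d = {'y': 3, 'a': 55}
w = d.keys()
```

.keys() returns a dict_keys view object

dict_keys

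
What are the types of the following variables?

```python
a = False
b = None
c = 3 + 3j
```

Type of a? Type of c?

a is bool; c is complex

bool, complex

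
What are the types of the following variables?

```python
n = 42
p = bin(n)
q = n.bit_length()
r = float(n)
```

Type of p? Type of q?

bin() returns str; int.bit_length() returns int

str, int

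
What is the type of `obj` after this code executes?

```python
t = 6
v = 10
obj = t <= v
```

Comparison operators return bool

bool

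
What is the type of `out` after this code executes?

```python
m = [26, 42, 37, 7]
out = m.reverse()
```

list.reverse() returns None

NoneType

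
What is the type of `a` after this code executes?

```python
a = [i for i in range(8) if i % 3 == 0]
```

A list comprehension [...] produces a list

list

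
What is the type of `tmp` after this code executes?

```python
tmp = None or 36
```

'or' with None returns the other value (36, int)

int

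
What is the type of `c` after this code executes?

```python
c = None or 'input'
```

'or' with None returns the other value ('input', str)

str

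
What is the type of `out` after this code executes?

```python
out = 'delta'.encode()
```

str.encode() returns bytes

bytes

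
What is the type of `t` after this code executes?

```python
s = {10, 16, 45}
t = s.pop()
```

Popping from a set of ints returns int

int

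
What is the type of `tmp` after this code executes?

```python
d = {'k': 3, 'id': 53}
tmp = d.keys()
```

.keys() returns a dict_keys view object

dict_keys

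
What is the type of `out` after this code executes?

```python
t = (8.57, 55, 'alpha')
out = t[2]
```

Index 2 of tuple is 'alpha' which is str

str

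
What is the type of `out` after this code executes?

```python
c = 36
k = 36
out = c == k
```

Equality comparison returns bool

bool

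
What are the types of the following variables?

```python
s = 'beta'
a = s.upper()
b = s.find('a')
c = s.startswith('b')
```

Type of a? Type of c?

str.upper() returns str; str.startswith() returns bool

str, bool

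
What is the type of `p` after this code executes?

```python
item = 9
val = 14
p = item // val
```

int // int returns int (9 // 14 = 0)

int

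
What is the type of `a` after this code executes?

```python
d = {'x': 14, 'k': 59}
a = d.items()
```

dict.items() returns a dict_items view

dict_items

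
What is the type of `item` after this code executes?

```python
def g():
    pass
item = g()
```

A function with no return statement returns None

NoneType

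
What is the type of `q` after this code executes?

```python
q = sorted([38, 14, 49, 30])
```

sorted() always returns list

list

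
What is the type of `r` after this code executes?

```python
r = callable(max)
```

callable() returns bool

bool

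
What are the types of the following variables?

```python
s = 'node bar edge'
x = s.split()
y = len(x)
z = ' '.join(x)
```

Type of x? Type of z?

str.split() returns list; str.join() returns str

list, str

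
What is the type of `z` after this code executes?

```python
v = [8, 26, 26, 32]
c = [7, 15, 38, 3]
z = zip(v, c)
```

zip() returns a zip iterator object

zip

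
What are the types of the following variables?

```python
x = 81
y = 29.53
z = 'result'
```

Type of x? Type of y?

x is int; y is float

int, float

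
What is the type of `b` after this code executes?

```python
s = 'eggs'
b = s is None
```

'is' comparison returns bool

bool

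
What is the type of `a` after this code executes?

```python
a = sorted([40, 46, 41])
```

sorted() always returns list

list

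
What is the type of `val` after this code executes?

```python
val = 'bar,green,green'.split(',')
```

str.split() returns list

list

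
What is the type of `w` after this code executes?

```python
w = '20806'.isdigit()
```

str.isdigit() returns bool

bool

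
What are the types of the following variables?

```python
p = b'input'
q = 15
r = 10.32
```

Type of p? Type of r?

p is bytes; r is float

bytes, float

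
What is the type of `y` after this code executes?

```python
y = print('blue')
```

print() returns None

NoneType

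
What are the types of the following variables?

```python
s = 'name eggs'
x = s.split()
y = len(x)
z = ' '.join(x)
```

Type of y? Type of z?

len() returns int; str.join() returns str

int, str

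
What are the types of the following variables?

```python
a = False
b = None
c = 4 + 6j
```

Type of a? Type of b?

a is bool; b is NoneType

bool, NoneType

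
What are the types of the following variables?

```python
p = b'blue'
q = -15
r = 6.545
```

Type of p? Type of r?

p is bytes; r is float

bytes, float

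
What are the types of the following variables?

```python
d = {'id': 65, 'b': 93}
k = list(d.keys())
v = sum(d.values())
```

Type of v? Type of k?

sum of int values returns int; list(...) returns list

int, list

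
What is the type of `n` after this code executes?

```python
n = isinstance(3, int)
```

isinstance() returns bool

bool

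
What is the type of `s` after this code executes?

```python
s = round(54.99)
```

round() with no ndigits arg returns int

int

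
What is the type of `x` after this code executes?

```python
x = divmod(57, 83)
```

divmod() returns a tuple (quotient, remainder)

tuple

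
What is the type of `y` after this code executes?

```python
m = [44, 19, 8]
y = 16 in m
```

'in' operator returns bool

bool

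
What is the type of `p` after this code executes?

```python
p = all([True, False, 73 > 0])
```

all() returns bool

bool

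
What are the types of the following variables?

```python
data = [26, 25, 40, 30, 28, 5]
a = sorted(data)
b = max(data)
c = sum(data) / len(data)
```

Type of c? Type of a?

int / int returns float; sorted() returns list

float, list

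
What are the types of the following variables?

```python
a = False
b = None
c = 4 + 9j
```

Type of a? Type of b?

a is bool; b is NoneType

bool, NoneType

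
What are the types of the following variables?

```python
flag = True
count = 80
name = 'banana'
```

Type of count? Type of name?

count is int; name is str

int, str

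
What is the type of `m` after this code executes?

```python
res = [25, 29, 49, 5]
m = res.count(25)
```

list.count() returns int

int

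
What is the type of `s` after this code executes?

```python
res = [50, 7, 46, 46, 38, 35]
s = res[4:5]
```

Slicing a list always returns a list

list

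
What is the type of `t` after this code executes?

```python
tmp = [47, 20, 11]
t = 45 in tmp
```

'in' operator returns bool

bool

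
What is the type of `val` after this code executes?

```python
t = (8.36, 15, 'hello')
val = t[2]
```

Index 2 of tuple is 'hello' which is str

str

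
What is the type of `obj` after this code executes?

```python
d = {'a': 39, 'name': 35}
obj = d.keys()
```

.keys() returns a dict_keys view object

dict_keys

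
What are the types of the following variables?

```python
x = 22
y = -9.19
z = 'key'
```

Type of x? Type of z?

x is int; z is str

int, str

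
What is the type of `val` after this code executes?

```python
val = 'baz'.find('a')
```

str.find() returns int (index, or -1)

int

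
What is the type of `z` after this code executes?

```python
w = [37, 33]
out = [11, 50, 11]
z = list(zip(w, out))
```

list(zip(...)) returns a list of tuples

list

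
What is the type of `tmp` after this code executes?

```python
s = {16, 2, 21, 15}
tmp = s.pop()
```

Popping from a set of ints returns int

int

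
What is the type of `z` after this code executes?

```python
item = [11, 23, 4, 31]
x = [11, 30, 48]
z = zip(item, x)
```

zip() returns a zip iterator object

zip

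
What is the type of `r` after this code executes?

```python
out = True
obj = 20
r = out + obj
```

bool + int returns int (True is 1, so 1 + 20 = 21)

int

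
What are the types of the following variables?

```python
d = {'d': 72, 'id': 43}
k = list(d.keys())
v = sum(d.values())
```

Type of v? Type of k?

sum of int values returns int; list(...) returns list

int, list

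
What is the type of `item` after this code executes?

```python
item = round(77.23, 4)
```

round() with ndigits arg returns float

float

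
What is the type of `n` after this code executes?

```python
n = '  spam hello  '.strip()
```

str.strip() returns str

str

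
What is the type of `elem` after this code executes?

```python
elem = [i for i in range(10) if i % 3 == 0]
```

A list comprehension [...] produces a list

list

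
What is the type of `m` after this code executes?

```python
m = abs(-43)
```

abs() of int returns int

int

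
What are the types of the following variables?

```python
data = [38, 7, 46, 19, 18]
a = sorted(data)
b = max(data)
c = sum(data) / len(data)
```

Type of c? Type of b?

int / int returns float; max of ints returns int

float, int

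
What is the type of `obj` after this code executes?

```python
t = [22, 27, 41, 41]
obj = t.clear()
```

list.clear() returns None

NoneType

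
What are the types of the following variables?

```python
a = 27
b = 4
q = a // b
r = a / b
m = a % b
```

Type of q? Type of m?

int // int returns int; int % int returns int

int, int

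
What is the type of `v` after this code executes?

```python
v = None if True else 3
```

Ternary: condition is True, if branch (None) taken → NoneType

NoneType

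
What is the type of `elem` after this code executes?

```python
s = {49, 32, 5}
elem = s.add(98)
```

set.add() returns None (mutates in place)

NoneType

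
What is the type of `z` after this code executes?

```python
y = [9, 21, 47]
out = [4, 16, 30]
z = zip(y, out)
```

zip() returns a zip iterator object

zip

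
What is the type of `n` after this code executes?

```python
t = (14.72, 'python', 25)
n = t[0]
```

Index 0 of tuple is 14.72 which is float

float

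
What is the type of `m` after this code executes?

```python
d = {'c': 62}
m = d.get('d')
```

dict.get() returns None when key 'd' is not found and no default given

NoneType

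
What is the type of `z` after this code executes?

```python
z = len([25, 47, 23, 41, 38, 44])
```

len() always returns int

int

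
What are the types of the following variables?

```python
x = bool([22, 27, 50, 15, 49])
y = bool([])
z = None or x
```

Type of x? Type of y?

bool() returns bool; bool() returns bool

bool, bool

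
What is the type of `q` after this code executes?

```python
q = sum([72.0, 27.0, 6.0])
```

sum() of floats returns float

float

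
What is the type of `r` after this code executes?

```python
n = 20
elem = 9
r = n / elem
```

int / int always returns float in Python 3 (20 / 9 = 2.22222)

float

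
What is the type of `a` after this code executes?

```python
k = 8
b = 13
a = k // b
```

int // int returns int (8 // 13 = 0)

int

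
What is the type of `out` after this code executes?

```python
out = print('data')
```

print() returns None

NoneType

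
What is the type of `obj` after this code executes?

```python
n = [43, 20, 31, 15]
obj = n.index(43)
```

list.index() returns int

int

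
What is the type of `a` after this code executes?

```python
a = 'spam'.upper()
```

str.upper() returns str

str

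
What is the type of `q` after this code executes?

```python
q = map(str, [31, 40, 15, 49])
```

map() returns a map iterator object

map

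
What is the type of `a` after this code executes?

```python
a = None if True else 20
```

Ternary: condition is True, if branch (None) taken → NoneType

NoneType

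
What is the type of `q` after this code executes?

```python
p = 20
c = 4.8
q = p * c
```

int * float returns float (20 * 4.8 = 96.0)

float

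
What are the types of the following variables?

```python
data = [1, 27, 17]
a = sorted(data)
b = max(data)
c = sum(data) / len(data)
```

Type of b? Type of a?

max of ints returns int; sorted() returns list

int, list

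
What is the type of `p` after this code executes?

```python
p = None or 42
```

'or' with None returns the other value (42, int)

int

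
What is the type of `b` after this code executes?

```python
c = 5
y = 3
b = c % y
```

int % int returns int (5 % 3 = 2)

int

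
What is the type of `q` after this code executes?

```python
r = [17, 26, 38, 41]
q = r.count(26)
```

list.count() returns int

int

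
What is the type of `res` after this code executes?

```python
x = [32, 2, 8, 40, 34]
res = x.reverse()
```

list.reverse() returns None

NoneType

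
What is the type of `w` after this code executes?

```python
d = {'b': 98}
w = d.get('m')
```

dict.get() returns None when key 'm' is not found and no default given

NoneType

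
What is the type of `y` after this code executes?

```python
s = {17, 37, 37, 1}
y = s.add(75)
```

set.add() returns None (mutates in place)

NoneType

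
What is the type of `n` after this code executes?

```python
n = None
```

None has type NoneType

NoneType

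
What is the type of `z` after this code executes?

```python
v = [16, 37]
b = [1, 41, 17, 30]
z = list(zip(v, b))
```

list(zip(...)) returns a list of tuples

list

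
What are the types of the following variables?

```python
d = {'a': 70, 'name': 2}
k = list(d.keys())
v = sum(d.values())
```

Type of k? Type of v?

list(...) returns list; sum of int values returns int

list, int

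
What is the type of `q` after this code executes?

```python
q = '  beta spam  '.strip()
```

str.strip() returns str

str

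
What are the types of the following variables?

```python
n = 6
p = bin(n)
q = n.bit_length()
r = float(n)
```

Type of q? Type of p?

int.bit_length() returns int; bin() returns str

int, str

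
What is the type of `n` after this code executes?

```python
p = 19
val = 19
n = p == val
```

Equality comparison returns bool

bool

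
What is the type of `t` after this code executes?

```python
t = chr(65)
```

chr() returns str (single character)

str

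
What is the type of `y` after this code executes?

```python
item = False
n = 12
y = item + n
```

bool + int returns int (False is 0, so 0 + 12 = 12)

int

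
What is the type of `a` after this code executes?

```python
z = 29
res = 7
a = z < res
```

Comparison operators return bool

bool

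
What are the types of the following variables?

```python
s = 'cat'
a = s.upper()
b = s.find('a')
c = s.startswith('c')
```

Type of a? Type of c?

str.upper() returns str; str.startswith() returns bool

str, bool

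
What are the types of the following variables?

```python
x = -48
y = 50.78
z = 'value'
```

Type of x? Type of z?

x is int; z is str

int, str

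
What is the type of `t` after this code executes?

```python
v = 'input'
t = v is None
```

'is' comparison returns bool

bool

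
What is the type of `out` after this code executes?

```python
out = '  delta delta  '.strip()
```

str.strip() returns str

str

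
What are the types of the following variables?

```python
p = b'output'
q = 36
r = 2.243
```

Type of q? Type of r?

q is int; r is float

int, float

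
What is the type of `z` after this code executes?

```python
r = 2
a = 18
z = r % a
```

int % int returns int (2 % 18 = 2)

int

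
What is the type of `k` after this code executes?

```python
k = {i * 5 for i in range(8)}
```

A set comprehension {expr for x in iterable} produces a set

set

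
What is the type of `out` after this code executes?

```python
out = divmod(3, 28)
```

divmod() returns a tuple (quotient, remainder)

tuple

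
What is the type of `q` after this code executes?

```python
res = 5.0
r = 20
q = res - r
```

float - int returns float (5.0 - 20 = -15.0)

float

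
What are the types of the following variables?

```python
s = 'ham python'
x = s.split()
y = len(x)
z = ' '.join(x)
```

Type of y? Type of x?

len() returns int; str.split() returns list

int, list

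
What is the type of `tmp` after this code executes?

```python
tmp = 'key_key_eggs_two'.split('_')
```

str.split() returns list

list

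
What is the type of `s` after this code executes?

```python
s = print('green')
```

print() returns None

NoneType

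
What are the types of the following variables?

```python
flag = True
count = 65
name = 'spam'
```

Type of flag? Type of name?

flag is bool; name is str

bool, str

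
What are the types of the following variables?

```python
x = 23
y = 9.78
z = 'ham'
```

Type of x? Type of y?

x is int; y is float

int, float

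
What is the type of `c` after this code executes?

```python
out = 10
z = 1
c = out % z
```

int % int returns int (10 % 1 = 0)

int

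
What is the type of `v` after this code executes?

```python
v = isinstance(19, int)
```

isinstance() returns bool

bool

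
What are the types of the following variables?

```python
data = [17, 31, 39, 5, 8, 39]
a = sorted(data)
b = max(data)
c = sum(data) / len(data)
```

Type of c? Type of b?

int / int returns float; max of ints returns int

float, int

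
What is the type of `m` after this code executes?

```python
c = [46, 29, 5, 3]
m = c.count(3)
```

list.count() returns int

int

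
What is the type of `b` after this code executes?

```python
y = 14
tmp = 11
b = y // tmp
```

int // int returns int (14 // 11 = 1)

int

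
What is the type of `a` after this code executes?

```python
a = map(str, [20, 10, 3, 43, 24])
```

map() returns a map iterator object

map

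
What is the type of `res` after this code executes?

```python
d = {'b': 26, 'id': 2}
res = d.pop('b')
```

dict.pop() returns the value (int)

int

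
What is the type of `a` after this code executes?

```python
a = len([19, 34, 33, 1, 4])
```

len() always returns int

int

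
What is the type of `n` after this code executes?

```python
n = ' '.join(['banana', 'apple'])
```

str.join() returns str

str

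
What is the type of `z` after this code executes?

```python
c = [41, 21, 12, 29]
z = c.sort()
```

list.sort() returns None (sorts in place)

NoneType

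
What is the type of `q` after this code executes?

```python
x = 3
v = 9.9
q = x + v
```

int + float returns float (3 + 9.9 = 12.9)

float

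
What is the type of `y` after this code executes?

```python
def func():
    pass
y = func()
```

A function with no return statement returns None

NoneType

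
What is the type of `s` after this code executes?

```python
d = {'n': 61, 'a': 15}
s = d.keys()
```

.keys() returns a dict_keys view object

dict_keys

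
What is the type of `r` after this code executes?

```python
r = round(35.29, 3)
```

round() with ndigits arg returns float

float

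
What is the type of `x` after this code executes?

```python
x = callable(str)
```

callable() returns bool

bool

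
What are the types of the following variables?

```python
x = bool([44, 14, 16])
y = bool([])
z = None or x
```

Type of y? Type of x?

bool() returns bool; bool() returns bool

bool, bool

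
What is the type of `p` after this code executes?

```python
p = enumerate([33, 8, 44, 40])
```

enumerate() returns an enumerate iterator object

enumerate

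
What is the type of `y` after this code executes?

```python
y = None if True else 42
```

Ternary: condition is True, if branch (None) taken → NoneType

NoneType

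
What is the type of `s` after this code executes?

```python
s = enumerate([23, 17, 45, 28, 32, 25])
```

enumerate() returns an enumerate iterator object

enumerate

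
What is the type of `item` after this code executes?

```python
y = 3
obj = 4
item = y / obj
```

int / int always returns float in Python 3 (3 / 4 = 0.75)

float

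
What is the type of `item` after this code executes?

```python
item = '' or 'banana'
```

'or' returns first truthy value ('banana', which is str)

str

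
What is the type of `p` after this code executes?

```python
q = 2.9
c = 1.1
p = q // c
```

float // float returns float (floor division preserves float type)

float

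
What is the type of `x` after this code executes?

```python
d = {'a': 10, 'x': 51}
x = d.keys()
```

.keys() returns a dict_keys view object

dict_keys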